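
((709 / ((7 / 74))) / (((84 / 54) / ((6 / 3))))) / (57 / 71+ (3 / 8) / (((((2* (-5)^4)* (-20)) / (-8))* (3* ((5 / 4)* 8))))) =12003.44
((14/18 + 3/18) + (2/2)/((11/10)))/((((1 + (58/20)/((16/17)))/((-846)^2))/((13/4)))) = 7588180080/7183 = 1056408.20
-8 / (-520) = 1 / 65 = 0.02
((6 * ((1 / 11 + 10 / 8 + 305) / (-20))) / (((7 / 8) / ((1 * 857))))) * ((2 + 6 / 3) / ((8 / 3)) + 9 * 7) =-4470431661 / 770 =-5805755.40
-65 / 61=-1.07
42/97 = 0.43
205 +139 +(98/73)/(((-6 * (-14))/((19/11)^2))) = 18233839/52998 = 344.05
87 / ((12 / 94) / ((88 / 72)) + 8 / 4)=44979 / 1088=41.34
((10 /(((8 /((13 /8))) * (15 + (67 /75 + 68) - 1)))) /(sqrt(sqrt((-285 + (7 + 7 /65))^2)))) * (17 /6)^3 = 7983625 * sqrt(14495) /28748203776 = 0.03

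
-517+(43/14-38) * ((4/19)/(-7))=-480349/931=-515.95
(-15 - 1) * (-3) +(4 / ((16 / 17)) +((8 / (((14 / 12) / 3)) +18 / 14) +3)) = 2159 / 28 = 77.11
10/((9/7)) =70/9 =7.78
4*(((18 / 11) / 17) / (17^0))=72 / 187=0.39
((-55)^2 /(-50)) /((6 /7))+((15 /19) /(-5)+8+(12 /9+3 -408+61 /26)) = -458493 /988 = -464.06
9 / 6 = 3 / 2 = 1.50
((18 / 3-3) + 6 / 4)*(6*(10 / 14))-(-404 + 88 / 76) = 56143 / 133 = 422.13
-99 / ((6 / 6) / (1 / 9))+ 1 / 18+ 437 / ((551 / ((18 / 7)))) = -32539 / 3654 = -8.91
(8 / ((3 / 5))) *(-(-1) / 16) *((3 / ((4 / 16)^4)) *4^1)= 2560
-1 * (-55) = 55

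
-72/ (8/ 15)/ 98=-135/ 98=-1.38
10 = 10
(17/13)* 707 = 12019/13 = 924.54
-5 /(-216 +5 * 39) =5 /21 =0.24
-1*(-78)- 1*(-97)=175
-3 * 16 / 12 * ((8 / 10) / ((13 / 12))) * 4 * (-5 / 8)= 7.38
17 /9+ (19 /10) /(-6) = 283 /180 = 1.57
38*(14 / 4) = 133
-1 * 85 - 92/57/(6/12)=-5029/57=-88.23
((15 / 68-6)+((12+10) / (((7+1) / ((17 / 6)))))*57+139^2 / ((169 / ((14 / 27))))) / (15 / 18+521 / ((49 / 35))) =1.33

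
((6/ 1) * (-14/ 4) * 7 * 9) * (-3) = 3969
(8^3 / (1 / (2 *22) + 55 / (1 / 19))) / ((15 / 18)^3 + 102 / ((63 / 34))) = 1261568 / 143234221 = 0.01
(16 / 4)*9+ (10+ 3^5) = 289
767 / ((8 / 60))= 11505 / 2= 5752.50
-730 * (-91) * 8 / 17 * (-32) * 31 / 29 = -527188480 / 493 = -1069347.83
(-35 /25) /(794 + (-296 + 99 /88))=-56 /19965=-0.00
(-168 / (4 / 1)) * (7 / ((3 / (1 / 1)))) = -98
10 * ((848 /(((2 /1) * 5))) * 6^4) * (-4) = -4396032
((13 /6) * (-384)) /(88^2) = -13 /121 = -0.11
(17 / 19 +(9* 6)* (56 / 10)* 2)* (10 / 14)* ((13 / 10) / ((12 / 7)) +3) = 1626.00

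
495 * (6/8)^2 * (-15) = -66825/16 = -4176.56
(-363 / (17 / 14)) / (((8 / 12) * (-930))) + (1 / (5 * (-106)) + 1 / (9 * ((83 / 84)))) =0.59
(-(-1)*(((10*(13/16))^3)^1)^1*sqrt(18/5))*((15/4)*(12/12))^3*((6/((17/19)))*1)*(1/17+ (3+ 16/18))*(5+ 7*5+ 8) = 1595495728125*sqrt(10)/73984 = 68195832.85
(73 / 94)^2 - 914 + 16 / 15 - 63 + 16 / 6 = -128916829 / 132540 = -972.66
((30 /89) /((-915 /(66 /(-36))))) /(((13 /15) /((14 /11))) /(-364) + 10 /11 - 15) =-237160 /4948647509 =-0.00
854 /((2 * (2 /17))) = 7259 /2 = 3629.50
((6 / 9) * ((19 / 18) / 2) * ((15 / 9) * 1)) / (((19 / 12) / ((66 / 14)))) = 110 / 63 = 1.75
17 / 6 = 2.83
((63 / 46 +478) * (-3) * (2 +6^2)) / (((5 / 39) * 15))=-16339791 / 575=-28417.03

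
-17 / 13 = -1.31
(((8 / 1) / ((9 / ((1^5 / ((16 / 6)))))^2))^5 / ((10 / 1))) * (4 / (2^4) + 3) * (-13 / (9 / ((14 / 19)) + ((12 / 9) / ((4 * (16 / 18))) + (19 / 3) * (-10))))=1183 / 27491954688000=0.00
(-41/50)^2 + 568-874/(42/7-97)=131557971/227500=578.28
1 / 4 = 0.25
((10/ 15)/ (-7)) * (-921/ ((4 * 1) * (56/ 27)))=8289/ 784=10.57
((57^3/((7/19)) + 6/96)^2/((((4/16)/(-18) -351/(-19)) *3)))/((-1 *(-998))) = 180663851657267337/39517510592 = 4571741.72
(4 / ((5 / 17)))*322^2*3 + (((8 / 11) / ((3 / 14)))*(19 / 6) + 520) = 2094264784 / 495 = 4230837.95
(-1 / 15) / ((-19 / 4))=4 / 285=0.01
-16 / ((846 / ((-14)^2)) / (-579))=302624 / 141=2146.27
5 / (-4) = -5 / 4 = -1.25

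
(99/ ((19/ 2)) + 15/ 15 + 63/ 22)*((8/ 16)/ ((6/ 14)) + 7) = 292579/ 2508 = 116.66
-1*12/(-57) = 4/19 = 0.21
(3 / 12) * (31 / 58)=31 / 232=0.13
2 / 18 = 1 / 9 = 0.11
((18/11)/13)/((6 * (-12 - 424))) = -0.00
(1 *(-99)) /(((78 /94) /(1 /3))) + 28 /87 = -44615 /1131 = -39.45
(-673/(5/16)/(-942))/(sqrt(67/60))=2.16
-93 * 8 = -744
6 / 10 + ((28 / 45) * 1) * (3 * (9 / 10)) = 57 / 25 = 2.28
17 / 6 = 2.83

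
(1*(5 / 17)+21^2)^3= 422212590008 / 4913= 85937836.35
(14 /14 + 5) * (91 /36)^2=38.34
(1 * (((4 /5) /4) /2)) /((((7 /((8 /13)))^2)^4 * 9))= 8388608 /211613637426818445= 0.00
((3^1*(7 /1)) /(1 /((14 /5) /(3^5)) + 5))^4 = 7471182096 /2726544000625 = 0.00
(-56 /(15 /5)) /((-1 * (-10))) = -28 /15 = -1.87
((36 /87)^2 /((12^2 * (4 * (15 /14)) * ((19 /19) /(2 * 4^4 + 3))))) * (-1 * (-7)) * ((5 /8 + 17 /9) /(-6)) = -913507 /2179872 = -0.42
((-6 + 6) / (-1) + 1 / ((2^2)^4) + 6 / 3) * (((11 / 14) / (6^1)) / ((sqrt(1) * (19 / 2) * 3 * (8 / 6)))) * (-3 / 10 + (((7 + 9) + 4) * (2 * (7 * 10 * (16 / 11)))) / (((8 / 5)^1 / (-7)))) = -17640297 / 143360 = -123.05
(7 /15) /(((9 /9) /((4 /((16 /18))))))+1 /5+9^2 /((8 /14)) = 144.05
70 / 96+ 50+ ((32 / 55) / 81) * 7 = 3619559 / 71280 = 50.78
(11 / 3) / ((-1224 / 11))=-121 / 3672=-0.03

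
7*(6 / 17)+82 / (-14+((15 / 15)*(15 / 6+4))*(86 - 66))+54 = 57.18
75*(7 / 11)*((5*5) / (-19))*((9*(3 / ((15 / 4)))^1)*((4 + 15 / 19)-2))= -5008500 / 3971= -1261.27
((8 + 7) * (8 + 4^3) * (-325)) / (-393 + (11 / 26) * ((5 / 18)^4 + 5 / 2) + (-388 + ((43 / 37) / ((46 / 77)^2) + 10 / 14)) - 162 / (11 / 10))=288767692032019200 / 759551065126081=380.18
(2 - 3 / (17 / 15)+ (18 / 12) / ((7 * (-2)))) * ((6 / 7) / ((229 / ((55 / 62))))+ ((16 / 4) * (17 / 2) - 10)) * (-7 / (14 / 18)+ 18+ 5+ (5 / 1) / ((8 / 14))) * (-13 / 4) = 72368186787 / 54065984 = 1338.52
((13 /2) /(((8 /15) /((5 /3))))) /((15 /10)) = 325 /24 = 13.54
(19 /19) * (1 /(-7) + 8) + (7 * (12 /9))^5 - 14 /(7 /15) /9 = 120480271 /1701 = 70829.08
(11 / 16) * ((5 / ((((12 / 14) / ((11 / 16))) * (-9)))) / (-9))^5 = 93045705396875 / 454884608478875222016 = 0.00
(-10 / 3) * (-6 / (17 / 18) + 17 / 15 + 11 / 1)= -2948 / 153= -19.27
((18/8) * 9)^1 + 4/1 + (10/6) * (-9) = 37/4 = 9.25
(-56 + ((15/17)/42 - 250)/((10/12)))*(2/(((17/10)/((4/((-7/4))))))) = 13555520/14161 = 957.24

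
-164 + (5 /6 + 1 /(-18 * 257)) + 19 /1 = -333458 /2313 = -144.17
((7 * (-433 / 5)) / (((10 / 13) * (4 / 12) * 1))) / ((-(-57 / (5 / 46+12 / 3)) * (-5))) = 7447167 / 218500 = 34.08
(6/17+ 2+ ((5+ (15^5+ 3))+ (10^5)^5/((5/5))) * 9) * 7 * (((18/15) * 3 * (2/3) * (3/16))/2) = 96390000000000000007319695257/680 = 141750000000000000010764300.00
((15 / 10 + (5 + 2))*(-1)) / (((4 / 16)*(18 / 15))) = -85 / 3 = -28.33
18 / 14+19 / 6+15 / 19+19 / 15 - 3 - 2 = 6019 / 3990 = 1.51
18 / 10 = 9 / 5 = 1.80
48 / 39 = 16 / 13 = 1.23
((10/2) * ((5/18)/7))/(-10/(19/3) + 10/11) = -1045/3528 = -0.30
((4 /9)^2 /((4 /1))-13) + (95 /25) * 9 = 8606 /405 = 21.25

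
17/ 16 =1.06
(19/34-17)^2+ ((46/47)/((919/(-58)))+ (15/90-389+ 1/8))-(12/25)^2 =-22223378529187/187241655000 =-118.69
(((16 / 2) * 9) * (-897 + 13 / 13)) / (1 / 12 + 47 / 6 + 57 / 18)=-110592 / 19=-5820.63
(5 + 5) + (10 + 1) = 21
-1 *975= -975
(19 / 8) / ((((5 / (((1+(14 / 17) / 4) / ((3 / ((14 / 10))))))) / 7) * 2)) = 38171 / 40800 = 0.94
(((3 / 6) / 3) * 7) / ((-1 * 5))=-0.23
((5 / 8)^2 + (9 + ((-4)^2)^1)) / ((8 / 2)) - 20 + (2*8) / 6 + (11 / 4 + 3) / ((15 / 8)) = -30409 / 3840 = -7.92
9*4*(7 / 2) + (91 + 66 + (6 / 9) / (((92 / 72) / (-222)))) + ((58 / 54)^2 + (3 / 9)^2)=2824211 / 16767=168.44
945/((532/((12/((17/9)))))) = 3645/323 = 11.28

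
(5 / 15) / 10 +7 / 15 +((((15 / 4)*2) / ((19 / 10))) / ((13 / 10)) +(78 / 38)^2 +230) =2231519 / 9386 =237.75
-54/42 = -9/7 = -1.29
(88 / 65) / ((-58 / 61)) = -2684 / 1885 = -1.42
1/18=0.06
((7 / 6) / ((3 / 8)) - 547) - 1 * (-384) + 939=7012 / 9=779.11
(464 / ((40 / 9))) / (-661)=-0.16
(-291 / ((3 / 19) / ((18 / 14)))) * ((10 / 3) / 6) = -9215 / 7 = -1316.43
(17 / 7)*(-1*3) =-51 / 7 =-7.29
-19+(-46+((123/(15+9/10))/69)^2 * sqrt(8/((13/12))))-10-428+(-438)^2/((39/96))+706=672400 * sqrt(78)/173857437+6141647/13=472434.42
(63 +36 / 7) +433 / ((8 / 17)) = 55343 / 56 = 988.27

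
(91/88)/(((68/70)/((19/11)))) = 1.84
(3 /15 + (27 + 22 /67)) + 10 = 12572 /335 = 37.53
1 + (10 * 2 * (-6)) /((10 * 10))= -0.20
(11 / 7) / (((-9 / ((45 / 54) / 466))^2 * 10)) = 55 / 8865176544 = 0.00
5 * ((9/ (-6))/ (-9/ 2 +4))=15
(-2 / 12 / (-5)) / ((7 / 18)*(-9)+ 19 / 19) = -1 / 75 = -0.01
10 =10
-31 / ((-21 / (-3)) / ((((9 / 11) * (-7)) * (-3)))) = -837 / 11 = -76.09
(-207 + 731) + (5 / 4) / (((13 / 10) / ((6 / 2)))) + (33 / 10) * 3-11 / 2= 69067 / 130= 531.28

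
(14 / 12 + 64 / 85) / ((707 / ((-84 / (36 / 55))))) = -10769 / 30906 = -0.35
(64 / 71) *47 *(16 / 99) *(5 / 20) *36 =48128 / 781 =61.62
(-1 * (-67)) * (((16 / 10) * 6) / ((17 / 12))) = 454.02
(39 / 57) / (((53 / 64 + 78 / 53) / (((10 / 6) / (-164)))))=-55120 / 18230937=-0.00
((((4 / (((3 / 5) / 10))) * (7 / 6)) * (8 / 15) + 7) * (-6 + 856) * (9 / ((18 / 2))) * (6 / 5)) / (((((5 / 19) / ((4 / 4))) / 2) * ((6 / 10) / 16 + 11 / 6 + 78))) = 4705.45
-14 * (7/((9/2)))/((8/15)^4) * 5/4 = -1378125/4096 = -336.46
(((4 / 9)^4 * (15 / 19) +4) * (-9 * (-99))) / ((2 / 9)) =921206 / 57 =16161.51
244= 244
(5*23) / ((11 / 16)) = 1840 / 11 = 167.27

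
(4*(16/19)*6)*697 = 267648/19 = 14086.74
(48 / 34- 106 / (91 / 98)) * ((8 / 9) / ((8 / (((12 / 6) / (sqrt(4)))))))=-24916 / 1989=-12.53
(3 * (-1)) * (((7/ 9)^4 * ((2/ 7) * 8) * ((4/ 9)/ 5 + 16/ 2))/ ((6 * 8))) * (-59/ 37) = 7366268/ 10924065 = 0.67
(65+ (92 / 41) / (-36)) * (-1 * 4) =-95848 / 369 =-259.75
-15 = -15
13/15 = 0.87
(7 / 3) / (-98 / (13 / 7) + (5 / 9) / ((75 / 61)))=-4095 / 91817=-0.04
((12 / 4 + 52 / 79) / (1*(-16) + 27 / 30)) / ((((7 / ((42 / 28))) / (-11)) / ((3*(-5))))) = -715275 / 83503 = -8.57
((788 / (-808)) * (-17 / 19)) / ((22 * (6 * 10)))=3349 / 5066160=0.00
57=57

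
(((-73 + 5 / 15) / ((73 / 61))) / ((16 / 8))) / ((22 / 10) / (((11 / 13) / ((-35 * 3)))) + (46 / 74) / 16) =3936208 / 35388867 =0.11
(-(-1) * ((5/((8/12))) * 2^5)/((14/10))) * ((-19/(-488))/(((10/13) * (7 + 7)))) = 3705/5978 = 0.62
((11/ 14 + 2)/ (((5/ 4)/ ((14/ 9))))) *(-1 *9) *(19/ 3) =-197.60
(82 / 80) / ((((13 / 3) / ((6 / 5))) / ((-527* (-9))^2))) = 6385416.99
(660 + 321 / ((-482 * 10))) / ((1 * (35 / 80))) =12723516 / 8435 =1508.42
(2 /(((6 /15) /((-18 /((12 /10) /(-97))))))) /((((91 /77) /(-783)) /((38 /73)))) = -2381063850 /949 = -2509024.08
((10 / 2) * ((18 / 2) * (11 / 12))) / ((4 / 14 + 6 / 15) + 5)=7.26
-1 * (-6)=6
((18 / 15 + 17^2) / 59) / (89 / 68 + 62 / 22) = 1085348 / 910665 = 1.19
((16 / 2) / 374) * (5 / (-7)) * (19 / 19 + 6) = -0.11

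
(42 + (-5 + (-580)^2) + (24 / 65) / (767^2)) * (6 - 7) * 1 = -12864942109069 / 38238785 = -336437.00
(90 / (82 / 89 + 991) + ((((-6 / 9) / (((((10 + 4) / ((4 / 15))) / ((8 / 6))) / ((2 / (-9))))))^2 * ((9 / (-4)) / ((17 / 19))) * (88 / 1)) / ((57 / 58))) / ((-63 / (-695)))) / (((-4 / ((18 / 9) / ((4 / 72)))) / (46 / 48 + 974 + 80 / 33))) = -21363918583164281 / 43707310429860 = -488.80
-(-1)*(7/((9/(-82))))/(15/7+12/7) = -4018/243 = -16.53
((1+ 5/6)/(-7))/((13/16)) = -88/273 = -0.32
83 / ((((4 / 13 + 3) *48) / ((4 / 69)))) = 1079 / 35604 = 0.03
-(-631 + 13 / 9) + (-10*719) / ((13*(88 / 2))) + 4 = 1598417 / 2574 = 620.99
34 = 34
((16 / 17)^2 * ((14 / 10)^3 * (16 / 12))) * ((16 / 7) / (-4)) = -200704 / 108375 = -1.85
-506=-506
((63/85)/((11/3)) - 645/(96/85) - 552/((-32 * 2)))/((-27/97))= 1631832649/807840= 2019.99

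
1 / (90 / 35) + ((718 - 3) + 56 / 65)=838013 / 1170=716.25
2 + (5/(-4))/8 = 59/32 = 1.84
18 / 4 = 9 / 2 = 4.50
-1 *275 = -275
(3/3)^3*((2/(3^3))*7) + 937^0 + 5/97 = 4112/2619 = 1.57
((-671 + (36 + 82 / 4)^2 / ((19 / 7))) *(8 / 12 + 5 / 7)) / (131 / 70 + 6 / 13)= 72359495 / 242022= 298.98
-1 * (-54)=54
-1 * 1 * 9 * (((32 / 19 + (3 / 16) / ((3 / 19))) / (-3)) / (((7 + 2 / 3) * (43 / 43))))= 1.12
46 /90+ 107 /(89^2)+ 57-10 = 16939913 /356445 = 47.52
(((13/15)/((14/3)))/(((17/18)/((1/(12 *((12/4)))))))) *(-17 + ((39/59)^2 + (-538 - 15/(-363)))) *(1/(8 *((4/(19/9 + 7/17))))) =-586014858481/2454018114240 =-0.24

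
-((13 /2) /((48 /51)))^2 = -48841 /1024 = -47.70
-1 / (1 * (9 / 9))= -1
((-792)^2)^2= 393460125696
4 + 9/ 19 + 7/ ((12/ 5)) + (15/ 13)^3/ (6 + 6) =1883035/ 250458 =7.52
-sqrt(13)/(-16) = sqrt(13)/16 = 0.23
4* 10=40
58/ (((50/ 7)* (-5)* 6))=-203/ 750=-0.27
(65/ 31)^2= 4225/ 961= 4.40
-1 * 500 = -500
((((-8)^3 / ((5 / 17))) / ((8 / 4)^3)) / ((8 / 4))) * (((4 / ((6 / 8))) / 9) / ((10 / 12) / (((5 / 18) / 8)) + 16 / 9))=-2.50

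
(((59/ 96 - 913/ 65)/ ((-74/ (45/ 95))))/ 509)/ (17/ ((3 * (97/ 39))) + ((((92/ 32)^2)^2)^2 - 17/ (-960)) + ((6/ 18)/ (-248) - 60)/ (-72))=5351428842061824/ 147978089216472225011119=0.00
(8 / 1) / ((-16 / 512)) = -256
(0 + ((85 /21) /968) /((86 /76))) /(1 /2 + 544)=0.00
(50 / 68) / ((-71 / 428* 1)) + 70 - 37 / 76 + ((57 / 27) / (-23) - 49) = 15.99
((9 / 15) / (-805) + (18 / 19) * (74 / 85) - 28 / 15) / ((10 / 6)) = -4066547 / 6500375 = -0.63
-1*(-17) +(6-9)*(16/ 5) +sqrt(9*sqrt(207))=37/ 5 +3*23^(1/ 4)*sqrt(3)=18.78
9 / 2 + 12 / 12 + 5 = 10.50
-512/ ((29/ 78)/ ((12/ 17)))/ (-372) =39936/ 15283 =2.61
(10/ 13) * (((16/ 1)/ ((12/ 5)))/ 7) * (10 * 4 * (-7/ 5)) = -1600/ 39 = -41.03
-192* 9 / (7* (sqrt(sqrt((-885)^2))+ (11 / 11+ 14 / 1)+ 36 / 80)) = 3559680 / 603211 - 230400* sqrt(885) / 603211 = -5.46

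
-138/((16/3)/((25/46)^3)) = -140625/33856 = -4.15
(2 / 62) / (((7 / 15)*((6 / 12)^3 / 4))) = 2.21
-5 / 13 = -0.38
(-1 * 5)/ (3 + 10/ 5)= -1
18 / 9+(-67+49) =-16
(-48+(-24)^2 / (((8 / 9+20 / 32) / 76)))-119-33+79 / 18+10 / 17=957968039 / 33354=28721.23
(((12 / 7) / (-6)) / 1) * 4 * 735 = -840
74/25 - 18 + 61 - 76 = -751/25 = -30.04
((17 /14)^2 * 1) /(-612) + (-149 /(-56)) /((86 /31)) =145133 /151704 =0.96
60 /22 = 2.73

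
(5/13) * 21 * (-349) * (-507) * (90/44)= 64311975/22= 2923271.59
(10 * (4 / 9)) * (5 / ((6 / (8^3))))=51200 / 27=1896.30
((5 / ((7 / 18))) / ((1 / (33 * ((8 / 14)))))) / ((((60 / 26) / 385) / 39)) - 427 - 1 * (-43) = 11039772 / 7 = 1577110.29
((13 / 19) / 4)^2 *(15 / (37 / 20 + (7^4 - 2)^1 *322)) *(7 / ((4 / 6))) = 266175 / 44618436136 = 0.00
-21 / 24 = -0.88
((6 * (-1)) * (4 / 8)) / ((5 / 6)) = -18 / 5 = -3.60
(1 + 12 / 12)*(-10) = -20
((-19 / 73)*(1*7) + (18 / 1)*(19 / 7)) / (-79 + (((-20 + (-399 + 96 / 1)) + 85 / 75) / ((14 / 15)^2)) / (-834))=-46772110 / 78117519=-0.60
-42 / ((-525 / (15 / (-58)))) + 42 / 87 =67 / 145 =0.46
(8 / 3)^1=8 / 3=2.67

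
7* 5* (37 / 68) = 1295 / 68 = 19.04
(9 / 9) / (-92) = -1 / 92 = -0.01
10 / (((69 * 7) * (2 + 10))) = 5 / 2898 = 0.00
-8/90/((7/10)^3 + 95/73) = -58400/1080351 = -0.05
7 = 7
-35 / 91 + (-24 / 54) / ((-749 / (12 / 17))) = -0.38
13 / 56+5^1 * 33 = 9253 / 56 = 165.23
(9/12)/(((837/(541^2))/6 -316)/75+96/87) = -1909743525/7918760954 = -0.24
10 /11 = 0.91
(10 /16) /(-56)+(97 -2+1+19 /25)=1083587 /11200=96.75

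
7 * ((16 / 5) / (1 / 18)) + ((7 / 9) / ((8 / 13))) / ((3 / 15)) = 147427 / 360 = 409.52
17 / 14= 1.21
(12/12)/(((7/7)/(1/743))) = 1/743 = 0.00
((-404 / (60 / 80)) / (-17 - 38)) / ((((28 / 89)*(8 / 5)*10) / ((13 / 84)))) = 116857 / 388080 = 0.30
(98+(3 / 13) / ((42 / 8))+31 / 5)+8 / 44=104.43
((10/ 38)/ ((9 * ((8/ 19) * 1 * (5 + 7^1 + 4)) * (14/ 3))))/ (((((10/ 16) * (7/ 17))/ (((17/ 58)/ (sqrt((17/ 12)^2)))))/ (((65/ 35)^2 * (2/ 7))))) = 2873/ 3899224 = 0.00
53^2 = 2809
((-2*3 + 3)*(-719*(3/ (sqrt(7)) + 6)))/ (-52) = -6471/ 26 - 6471*sqrt(7)/ 364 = -295.92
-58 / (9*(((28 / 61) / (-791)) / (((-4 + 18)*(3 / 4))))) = 1399279 / 12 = 116606.58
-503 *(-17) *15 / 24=42755 / 8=5344.38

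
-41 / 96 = -0.43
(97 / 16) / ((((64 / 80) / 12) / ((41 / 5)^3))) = 20056011 / 400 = 50140.03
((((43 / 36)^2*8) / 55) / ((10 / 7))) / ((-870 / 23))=-297689 / 77517000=-0.00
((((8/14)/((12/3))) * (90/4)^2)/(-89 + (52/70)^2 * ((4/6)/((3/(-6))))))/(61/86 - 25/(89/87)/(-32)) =-32548635000/59488504031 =-0.55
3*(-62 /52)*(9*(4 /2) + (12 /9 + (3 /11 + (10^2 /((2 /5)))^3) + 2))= -15984397103 /286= -55889500.36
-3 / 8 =-0.38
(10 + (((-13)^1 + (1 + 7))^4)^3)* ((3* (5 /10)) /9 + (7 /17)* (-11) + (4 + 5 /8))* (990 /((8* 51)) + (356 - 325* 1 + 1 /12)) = 2145534839.39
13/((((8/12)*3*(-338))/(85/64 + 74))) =-4821/3328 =-1.45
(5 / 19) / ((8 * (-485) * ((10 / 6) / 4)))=-3 / 18430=-0.00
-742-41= -783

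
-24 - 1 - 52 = -77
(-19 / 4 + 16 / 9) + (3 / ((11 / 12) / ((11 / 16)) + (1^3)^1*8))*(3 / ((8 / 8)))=-253 / 126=-2.01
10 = 10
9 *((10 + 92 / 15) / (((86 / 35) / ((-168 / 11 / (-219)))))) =12936 / 3139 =4.12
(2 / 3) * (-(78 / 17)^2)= -4056 / 289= -14.03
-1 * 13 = -13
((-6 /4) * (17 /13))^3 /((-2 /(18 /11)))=1193859 /193336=6.18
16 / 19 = 0.84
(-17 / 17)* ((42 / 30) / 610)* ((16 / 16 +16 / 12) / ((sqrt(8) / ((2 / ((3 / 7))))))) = -343* sqrt(2) / 54900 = -0.01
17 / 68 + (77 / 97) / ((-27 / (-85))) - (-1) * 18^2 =3423023 / 10476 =326.75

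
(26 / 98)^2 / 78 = 13 / 14406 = 0.00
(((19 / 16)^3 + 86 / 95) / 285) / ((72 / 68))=17065637 / 1996185600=0.01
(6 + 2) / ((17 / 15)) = 120 / 17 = 7.06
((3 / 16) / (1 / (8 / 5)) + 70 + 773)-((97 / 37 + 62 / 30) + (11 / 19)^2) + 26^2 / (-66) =1216605673 / 1469270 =828.03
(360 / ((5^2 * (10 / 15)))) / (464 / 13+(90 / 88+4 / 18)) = 555984 / 950765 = 0.58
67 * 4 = 268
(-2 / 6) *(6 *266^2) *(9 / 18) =-70756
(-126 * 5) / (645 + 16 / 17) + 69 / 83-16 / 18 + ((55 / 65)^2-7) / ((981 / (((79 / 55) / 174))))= -248949018034544 / 241010732856465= -1.03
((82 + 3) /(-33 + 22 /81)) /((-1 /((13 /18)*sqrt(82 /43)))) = 9945*sqrt(3526) /227986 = 2.59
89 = 89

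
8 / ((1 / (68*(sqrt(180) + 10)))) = 12738.53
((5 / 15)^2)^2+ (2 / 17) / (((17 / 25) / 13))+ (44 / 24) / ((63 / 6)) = 399184 / 163863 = 2.44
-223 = -223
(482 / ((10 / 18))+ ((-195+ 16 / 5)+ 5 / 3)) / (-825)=-10162 / 12375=-0.82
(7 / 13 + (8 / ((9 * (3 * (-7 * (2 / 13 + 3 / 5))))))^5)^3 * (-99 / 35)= -1192761789144546502043839959804534145337612077929716556905267473 / 2700995464096968532745410412362136090242971485871016774477789155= -0.44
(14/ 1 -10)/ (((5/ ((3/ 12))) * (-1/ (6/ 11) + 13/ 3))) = 2/ 25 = 0.08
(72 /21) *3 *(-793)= -57096 /7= -8156.57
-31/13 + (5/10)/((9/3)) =-173/78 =-2.22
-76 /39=-1.95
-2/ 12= -1/ 6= -0.17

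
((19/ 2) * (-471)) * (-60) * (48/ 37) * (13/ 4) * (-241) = -10093398120/ 37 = -272794543.78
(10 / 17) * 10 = 100 / 17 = 5.88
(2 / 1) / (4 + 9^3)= 2 / 733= 0.00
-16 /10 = -8 /5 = -1.60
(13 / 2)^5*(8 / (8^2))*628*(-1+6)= 291465005 / 64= 4554140.70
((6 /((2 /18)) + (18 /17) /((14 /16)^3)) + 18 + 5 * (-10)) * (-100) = -13749800 /5831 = -2358.05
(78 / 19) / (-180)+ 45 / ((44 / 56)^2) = 5025827 / 68970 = 72.87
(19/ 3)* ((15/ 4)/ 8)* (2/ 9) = 95/ 144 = 0.66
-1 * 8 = -8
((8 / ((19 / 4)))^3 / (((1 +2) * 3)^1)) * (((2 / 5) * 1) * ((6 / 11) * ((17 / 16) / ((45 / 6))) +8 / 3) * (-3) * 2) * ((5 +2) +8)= -59342848 / 1131735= -52.44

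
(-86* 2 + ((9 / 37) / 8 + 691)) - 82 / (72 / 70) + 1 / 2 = 1171649 / 2664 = 439.81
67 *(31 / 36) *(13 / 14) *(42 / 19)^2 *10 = 945035 / 361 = 2617.83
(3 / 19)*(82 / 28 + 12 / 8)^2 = 2883 / 931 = 3.10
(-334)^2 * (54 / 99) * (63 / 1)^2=2656594584 / 11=241508598.55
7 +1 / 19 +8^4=77958 / 19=4103.05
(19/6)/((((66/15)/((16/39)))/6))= 760/429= 1.77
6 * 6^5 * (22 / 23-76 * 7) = -569856384 / 23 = -24776364.52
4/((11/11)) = 4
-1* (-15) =15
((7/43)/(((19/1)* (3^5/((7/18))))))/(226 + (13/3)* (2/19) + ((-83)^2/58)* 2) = 1421/48086611470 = 0.00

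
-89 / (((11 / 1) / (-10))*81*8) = 445 / 3564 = 0.12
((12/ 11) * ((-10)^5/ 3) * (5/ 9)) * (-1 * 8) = 16000000/ 99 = 161616.16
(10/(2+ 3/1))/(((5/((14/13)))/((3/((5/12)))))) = 3.10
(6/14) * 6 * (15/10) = 27/7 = 3.86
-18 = -18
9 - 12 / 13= 105 / 13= 8.08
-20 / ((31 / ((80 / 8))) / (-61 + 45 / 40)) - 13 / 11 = 131322 / 341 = 385.11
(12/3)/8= 1/2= 0.50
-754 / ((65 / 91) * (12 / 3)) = -263.90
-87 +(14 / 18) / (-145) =-113542 / 1305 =-87.01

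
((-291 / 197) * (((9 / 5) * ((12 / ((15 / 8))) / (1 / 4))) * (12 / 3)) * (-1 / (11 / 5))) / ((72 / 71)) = 1322304 / 10835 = 122.04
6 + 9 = 15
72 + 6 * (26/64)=74.44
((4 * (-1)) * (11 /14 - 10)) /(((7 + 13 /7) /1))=129 /31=4.16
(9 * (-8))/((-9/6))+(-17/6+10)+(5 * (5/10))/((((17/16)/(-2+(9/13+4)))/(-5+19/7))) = 53951/1326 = 40.69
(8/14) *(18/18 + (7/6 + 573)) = 986/3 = 328.67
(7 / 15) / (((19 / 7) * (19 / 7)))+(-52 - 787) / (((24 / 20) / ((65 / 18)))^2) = -159956638291 / 21053520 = -7597.62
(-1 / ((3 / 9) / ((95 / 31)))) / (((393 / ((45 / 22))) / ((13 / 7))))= -55575 / 625394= -0.09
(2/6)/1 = 1/3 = 0.33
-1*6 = -6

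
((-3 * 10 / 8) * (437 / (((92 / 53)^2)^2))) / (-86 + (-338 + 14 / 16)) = 449757417 / 1054343552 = 0.43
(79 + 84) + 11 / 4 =663 / 4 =165.75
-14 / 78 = -7 / 39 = -0.18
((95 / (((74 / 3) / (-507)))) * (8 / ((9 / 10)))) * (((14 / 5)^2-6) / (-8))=147706 / 37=3992.05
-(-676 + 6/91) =675.93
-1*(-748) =748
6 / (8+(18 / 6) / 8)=48 / 67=0.72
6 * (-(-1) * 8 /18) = 8 /3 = 2.67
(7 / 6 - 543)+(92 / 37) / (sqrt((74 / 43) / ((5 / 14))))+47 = -2969 / 6+46 * sqrt(55685) / 9583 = -493.70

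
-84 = -84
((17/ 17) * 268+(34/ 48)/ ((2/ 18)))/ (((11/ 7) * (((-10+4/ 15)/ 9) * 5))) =-414855/ 12848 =-32.29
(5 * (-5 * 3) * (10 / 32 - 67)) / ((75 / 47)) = 50149 / 16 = 3134.31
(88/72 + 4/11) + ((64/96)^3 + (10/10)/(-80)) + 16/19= 1224197/451440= 2.71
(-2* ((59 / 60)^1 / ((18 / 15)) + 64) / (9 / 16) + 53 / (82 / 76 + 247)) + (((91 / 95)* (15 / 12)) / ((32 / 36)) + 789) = 260028602681 / 464260896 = 560.09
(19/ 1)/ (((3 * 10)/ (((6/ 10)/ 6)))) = 19/ 300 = 0.06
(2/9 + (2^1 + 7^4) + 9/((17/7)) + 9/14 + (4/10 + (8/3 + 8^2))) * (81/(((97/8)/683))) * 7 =651664836972/8245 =79037578.77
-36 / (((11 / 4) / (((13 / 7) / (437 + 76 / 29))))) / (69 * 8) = -2262 / 22578479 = -0.00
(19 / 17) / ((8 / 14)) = 133 / 68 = 1.96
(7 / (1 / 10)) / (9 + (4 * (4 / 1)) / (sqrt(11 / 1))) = 1386 / 127-224 * sqrt(11) / 127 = 5.06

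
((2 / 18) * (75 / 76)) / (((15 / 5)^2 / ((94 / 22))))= 1175 / 22572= 0.05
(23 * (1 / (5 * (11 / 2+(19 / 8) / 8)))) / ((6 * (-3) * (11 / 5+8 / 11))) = -352 / 23373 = -0.02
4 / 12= 1 / 3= 0.33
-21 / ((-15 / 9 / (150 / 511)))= 270 / 73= 3.70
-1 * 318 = -318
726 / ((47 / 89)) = 1374.77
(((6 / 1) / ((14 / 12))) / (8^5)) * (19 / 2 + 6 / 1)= 279 / 114688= 0.00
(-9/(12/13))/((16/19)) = -741/64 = -11.58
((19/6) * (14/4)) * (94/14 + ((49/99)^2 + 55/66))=20315807/235224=86.37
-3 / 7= -0.43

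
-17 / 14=-1.21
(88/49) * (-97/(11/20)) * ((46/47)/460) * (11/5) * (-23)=392656/11515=34.10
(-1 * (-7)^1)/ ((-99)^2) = 7/ 9801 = 0.00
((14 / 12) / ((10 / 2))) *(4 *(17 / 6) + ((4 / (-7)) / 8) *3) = 467 / 180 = 2.59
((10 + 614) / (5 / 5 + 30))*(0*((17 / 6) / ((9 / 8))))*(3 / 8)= 0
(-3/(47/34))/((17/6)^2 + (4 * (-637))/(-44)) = -0.03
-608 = -608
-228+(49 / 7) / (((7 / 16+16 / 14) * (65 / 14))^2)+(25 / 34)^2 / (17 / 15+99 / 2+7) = -2318579311085293 / 10175428931850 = -227.86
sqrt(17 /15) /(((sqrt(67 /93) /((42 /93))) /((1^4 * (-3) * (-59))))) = 100.26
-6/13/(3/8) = -16/13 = -1.23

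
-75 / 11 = -6.82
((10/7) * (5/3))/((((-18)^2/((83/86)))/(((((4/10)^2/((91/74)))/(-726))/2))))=-3071/4832265438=-0.00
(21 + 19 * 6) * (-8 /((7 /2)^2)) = -4320 /49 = -88.16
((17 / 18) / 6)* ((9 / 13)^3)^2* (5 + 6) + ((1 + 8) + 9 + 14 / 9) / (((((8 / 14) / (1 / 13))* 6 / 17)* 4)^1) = 1071424541 / 521295372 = 2.06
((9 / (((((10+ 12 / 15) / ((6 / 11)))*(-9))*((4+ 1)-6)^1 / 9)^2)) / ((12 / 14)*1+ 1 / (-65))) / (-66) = -11375 / 27527742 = -0.00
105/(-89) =-105/89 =-1.18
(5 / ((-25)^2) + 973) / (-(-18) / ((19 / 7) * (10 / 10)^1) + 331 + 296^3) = 770298 / 20531616625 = 0.00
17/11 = 1.55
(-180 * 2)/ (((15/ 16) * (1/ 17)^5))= -545225088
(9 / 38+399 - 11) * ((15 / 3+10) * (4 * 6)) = 2655540 / 19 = 139765.26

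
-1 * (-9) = 9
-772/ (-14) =386/ 7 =55.14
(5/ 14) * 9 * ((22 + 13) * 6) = 675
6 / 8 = 3 / 4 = 0.75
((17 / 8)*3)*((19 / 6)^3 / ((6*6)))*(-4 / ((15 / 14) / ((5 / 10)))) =-816221 / 77760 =-10.50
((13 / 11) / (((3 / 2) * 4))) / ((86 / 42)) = 91 / 946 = 0.10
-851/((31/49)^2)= -2043251/961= -2126.17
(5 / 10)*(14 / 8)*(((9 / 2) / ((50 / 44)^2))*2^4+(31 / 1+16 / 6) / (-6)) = 3948973 / 90000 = 43.88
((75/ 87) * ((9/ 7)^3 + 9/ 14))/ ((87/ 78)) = 2.14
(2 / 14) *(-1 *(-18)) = 18 / 7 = 2.57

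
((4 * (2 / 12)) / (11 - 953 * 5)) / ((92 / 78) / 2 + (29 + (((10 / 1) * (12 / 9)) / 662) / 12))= -12909 / 2724011099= -0.00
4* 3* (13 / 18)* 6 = 52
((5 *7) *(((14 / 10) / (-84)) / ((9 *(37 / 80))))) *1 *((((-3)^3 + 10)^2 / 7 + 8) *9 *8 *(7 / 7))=-18400 / 37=-497.30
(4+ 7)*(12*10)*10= 13200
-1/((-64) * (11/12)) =3/176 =0.02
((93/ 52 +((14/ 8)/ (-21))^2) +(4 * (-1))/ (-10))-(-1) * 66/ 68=503773/ 159120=3.17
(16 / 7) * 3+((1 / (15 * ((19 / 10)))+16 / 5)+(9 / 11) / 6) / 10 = 3157573 / 438900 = 7.19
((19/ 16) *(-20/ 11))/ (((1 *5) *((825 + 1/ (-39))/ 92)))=-17043/ 353914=-0.05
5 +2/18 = 46/9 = 5.11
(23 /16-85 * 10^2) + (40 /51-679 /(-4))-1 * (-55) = -6750791 /816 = -8273.03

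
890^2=792100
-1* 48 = -48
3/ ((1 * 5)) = 3/ 5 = 0.60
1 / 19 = 0.05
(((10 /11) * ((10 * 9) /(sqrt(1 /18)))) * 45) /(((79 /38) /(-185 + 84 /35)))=-76642200 * sqrt(2) /79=-1372005.55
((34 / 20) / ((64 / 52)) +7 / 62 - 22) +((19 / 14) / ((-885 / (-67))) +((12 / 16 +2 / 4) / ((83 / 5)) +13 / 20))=-19.68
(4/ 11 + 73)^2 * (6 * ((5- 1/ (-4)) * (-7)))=-287200809/ 242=-1186780.20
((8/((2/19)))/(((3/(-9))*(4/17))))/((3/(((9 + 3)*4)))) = -15504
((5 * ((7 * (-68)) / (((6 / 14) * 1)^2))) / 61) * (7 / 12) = -123.91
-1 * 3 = -3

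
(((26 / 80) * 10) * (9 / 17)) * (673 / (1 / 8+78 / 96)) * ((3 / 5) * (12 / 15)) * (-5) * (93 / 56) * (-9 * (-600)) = -3163498416 / 119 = -26584020.30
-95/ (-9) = 95/ 9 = 10.56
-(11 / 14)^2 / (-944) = 121 / 185024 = 0.00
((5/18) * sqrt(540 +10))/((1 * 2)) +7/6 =7/6 +25 * sqrt(22)/36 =4.42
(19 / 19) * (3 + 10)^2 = 169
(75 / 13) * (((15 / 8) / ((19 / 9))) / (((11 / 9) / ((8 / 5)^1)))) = 18225 / 2717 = 6.71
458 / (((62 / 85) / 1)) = 19465 / 31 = 627.90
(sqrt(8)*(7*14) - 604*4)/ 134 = -1208/ 67+98*sqrt(2)/ 67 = -15.96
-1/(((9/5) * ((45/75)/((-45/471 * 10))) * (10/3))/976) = 122000/471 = 259.02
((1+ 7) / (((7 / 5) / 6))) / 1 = 240 / 7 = 34.29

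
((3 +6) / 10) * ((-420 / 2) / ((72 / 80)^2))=-700 / 3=-233.33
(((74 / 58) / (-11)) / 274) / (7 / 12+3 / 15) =-1110 / 2054041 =-0.00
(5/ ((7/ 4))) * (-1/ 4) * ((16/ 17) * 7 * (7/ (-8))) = 70/ 17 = 4.12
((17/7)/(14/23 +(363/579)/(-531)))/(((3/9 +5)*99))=0.01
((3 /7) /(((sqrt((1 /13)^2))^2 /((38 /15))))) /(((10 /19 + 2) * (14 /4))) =61009 /2940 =20.75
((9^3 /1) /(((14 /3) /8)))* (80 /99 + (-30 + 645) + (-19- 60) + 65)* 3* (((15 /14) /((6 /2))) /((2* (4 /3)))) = 651496365 /2156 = 302178.28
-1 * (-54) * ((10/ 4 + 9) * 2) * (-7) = -8694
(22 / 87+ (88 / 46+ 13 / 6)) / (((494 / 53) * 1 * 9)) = 918967 / 17792892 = 0.05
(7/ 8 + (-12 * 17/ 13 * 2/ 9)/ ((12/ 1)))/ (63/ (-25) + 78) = 13675/ 1766232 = 0.01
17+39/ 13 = 20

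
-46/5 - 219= -1141/5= -228.20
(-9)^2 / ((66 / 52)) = 702 / 11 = 63.82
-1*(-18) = 18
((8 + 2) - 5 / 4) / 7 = 5 / 4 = 1.25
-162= -162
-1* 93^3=-804357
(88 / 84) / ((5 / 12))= 88 / 35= 2.51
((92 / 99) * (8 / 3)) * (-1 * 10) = -7360 / 297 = -24.78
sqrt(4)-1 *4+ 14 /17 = -20 /17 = -1.18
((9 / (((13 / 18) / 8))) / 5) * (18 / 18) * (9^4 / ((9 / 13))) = 944784 / 5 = 188956.80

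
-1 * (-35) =35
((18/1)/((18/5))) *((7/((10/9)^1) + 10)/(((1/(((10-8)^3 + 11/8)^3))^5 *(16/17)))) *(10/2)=185150752295739948749542236328125/1125899906842624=164446902580319641.58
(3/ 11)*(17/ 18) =17/ 66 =0.26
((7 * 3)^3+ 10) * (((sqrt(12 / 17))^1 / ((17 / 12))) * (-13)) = -2892552 * sqrt(51) / 289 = -71477.35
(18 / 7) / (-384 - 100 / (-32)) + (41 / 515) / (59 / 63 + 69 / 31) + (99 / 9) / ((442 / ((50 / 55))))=615419486197 / 14992611393760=0.04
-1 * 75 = -75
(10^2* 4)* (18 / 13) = 7200 / 13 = 553.85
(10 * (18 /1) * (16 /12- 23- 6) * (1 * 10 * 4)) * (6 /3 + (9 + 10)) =-4183200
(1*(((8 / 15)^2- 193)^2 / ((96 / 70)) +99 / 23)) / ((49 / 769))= 232819749792689 / 547722000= 425069.20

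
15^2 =225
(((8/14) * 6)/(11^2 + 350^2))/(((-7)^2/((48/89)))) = 1152/3743251267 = 0.00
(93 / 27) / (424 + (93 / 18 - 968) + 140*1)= -62 / 7179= -0.01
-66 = -66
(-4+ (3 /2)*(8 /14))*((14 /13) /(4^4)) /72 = -11 /59904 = -0.00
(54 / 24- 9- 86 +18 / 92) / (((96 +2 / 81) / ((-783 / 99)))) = 7.62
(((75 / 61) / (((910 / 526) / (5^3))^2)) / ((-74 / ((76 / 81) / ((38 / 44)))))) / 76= -11888421875 / 9588081321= -1.24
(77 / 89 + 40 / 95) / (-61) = -2175 / 103151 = -0.02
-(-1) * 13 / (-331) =-13 / 331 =-0.04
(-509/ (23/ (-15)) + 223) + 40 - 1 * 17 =13293/ 23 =577.96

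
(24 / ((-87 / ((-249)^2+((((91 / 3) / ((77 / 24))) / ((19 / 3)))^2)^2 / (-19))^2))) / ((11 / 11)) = -40416732908959343743792100713032 / 38113206568413316539749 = -1060439059.00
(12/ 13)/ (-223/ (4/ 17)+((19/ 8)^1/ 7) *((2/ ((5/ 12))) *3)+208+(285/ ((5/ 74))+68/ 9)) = 15120/ 57177523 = 0.00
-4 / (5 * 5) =-4 / 25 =-0.16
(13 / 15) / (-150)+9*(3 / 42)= 5017 / 7875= 0.64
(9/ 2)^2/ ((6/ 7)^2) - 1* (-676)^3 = 4942652857/ 16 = 308915803.56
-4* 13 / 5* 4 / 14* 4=-416 / 35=-11.89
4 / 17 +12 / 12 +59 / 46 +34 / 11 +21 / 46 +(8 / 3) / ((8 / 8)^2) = 112669 / 12903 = 8.73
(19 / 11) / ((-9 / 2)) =-38 / 99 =-0.38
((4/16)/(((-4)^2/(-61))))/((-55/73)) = 1.27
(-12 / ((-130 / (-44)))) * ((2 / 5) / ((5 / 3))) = -1584 / 1625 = -0.97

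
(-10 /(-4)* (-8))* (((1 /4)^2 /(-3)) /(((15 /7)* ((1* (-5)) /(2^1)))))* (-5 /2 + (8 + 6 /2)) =-119 /180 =-0.66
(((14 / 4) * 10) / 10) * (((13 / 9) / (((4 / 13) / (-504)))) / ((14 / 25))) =-29575 / 2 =-14787.50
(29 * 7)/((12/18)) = 304.50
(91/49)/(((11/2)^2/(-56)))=-416/121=-3.44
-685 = -685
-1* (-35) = 35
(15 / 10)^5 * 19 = 4617 / 32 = 144.28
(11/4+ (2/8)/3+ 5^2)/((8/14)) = 1169/24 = 48.71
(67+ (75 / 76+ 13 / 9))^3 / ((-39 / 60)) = -535554838958855 / 1040043888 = -514934.85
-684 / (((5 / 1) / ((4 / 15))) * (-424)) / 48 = 19 / 10600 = 0.00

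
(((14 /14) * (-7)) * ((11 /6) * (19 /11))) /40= -133 /240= -0.55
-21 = -21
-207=-207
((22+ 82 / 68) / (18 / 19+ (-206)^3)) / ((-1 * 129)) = 4997 / 242830138532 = 0.00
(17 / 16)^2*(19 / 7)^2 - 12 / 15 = 471469 / 62720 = 7.52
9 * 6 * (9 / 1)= 486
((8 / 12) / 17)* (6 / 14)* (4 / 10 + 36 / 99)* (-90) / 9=-24 / 187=-0.13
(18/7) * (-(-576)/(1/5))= 51840/7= 7405.71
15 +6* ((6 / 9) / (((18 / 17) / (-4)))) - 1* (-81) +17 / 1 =881 / 9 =97.89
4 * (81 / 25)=324 / 25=12.96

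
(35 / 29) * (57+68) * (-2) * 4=-35000 / 29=-1206.90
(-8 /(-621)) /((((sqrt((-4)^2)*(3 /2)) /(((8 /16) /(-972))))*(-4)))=1 /3621672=0.00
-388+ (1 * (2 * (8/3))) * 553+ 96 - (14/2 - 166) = 8449/3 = 2816.33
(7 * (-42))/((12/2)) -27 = -76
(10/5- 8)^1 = -6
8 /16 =1 /2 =0.50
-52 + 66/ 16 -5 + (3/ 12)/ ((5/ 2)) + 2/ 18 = -18959/ 360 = -52.66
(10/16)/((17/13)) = 65/136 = 0.48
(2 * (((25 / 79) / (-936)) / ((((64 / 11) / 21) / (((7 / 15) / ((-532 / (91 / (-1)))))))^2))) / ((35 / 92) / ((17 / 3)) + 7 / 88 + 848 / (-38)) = 16243900673 / 6415557407244288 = 0.00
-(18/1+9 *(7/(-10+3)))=-9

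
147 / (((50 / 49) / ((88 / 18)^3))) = 102263392 / 6075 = 16833.48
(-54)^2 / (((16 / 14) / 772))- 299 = 1969459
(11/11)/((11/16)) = 16/11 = 1.45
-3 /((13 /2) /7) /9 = -14 /39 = -0.36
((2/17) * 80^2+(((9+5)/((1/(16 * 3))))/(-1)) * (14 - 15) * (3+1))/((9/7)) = 409472/153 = 2676.29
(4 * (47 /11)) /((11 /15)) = 2820 /121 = 23.31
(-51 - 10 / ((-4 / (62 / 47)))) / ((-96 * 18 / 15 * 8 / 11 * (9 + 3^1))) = 61655 / 1299456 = 0.05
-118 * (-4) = 472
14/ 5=2.80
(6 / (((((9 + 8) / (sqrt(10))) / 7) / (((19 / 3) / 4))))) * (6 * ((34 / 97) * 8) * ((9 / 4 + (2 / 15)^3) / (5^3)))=16176524 * sqrt(10) / 13640625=3.75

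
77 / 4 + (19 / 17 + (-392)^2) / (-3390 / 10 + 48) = -34599 / 68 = -508.81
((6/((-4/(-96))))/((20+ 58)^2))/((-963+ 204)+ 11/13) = -1/32032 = -0.00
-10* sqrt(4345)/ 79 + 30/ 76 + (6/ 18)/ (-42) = 463/ 1197 - 10* sqrt(4345)/ 79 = -7.96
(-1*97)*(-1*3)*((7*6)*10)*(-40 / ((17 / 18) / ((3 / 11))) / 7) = -37713600 / 187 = -201677.01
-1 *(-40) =40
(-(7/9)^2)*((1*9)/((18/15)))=-245/54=-4.54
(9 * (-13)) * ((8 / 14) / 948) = -39 / 553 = -0.07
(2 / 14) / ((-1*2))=-1 / 14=-0.07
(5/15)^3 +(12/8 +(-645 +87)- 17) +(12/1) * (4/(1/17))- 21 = 11963/54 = 221.54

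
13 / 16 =0.81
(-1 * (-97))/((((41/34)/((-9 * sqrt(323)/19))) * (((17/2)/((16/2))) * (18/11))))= -17072 * sqrt(323)/779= -393.87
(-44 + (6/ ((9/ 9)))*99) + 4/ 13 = 7154/ 13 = 550.31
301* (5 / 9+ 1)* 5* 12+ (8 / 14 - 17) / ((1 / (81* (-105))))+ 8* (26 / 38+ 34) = 9581461 / 57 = 168095.81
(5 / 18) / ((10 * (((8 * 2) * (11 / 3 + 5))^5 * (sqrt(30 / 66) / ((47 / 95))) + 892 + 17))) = -144917996751 / 28016282795010795333077279888276 + 375484392061009920 * sqrt(55) / 7004070698752698833269319972069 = 0.00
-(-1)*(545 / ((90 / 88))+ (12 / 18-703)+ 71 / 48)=-24187 / 144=-167.97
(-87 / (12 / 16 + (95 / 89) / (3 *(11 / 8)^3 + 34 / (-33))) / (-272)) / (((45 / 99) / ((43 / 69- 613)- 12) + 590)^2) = 872226826074814639 / 861639785493589061975075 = 0.00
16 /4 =4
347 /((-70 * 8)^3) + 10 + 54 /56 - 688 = -118898304347 /175616000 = -677.04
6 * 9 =54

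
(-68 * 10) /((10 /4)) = -272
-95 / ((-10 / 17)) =323 / 2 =161.50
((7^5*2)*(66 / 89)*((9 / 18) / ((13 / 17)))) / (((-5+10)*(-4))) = -9428727 / 11570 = -814.93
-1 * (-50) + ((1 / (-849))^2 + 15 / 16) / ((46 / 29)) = 26839025699 / 530509536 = 50.59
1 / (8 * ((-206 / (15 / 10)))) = -3 / 3296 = -0.00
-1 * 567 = -567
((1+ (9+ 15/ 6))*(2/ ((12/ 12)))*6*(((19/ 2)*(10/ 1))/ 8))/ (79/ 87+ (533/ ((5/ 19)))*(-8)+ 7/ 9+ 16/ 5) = -371925/ 3382208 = -0.11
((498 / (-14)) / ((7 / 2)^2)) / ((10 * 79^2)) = -498 / 10703315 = -0.00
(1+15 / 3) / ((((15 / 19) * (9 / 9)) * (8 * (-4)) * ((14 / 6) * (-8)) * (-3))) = -19 / 4480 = -0.00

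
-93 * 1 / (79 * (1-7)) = 31 / 158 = 0.20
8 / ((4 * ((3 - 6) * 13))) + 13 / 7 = 493 / 273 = 1.81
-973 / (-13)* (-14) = -13622 / 13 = -1047.85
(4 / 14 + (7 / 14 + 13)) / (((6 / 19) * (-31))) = -3667 / 2604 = -1.41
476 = 476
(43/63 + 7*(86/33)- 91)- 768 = -582172/693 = -840.08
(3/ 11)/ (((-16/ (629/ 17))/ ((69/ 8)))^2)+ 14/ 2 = 115.50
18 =18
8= 8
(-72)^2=5184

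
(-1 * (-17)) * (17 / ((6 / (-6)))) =-289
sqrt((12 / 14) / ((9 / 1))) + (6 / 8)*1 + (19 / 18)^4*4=sqrt(42) / 21 + 37501 / 6561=6.02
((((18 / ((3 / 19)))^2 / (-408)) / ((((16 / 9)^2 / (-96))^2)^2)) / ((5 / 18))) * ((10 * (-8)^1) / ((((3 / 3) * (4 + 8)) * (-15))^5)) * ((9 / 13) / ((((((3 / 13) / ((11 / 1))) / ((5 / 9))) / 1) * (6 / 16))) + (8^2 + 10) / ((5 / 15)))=-77955131673 / 6963200000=-11.20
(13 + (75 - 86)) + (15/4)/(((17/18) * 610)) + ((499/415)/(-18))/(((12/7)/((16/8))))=44818487/23239170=1.93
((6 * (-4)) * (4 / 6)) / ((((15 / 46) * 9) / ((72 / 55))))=-7.14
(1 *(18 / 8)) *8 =18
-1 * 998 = -998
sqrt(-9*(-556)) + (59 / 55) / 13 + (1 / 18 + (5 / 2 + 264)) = 6*sqrt(139) + 1715816 / 6435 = 337.38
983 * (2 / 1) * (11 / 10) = 2162.60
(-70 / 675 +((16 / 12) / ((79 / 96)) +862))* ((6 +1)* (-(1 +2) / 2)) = -32232914 / 3555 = -9066.92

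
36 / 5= 7.20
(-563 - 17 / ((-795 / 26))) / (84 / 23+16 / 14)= -71990023 / 613740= -117.30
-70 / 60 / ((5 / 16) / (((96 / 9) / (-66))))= 896 / 1485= 0.60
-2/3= -0.67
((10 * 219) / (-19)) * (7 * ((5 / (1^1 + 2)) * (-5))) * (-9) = -1149750 / 19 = -60513.16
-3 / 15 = -1 / 5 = -0.20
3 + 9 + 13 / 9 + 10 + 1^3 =220 / 9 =24.44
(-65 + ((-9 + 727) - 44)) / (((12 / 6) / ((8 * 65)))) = 158340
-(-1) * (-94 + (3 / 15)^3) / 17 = -11749 / 2125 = -5.53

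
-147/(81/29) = -1421/27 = -52.63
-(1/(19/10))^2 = -100/361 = -0.28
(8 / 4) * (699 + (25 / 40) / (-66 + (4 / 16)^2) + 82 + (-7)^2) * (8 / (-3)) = -934016 / 211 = -4426.62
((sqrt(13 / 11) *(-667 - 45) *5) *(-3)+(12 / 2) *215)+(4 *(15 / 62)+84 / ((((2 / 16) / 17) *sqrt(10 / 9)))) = 40020 / 31+17136 *sqrt(10) / 5+10680 *sqrt(143) / 11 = 23739.11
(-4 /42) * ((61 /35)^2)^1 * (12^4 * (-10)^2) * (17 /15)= -1165953024 /1715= -679855.99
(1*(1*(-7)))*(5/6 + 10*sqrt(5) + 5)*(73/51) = -282.49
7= 7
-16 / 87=-0.18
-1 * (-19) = 19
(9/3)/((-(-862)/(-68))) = -102/431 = -0.24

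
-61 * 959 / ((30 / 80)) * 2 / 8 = -116998 / 3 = -38999.33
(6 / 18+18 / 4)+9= 83 / 6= 13.83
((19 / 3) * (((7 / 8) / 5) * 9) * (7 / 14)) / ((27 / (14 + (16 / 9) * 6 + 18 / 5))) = 7049 / 1350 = 5.22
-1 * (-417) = 417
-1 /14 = -0.07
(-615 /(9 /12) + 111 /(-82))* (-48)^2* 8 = -620706816 /41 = -15139190.63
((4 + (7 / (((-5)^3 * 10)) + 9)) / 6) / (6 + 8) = 16243 / 105000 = 0.15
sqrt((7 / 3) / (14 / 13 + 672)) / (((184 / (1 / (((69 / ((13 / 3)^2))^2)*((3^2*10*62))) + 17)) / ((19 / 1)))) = 695056742599*sqrt(78) / 59391799128000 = 0.10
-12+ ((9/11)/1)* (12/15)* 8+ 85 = 4303/55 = 78.24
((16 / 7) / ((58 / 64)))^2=262144 / 41209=6.36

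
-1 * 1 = -1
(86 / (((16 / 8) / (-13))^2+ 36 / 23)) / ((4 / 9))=1504269 / 12352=121.78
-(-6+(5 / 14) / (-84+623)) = 45271 / 7546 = 6.00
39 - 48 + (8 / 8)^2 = -8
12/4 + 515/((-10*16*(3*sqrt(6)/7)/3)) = -6.20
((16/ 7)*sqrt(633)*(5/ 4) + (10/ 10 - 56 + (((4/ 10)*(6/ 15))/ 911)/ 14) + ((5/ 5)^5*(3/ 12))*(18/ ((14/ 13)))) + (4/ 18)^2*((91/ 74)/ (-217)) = -430146077317/ 8463827700 + 20*sqrt(633)/ 7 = 21.06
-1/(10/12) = -6/5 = -1.20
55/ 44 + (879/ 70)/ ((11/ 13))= 24779/ 1540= 16.09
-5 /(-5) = 1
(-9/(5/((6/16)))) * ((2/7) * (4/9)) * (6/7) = -18/245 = -0.07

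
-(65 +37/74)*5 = -655/2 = -327.50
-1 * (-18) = 18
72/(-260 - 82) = -4/19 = -0.21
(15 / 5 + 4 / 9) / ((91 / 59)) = 1829 / 819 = 2.23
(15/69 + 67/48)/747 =1781/824688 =0.00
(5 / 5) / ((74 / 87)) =87 / 74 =1.18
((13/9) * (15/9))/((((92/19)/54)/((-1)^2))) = 26.85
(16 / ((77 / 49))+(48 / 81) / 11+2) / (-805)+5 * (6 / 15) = 20632 / 10395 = 1.98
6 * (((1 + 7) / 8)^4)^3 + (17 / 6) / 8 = 305 / 48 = 6.35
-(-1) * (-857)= -857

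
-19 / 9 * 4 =-76 / 9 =-8.44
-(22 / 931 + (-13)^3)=2045385 / 931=2196.98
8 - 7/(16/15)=23/16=1.44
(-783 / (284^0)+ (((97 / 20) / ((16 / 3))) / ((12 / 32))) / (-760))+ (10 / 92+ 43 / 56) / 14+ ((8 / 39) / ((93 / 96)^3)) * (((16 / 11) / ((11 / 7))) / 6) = -11312622848117083553 / 14449533067569600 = -782.91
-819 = -819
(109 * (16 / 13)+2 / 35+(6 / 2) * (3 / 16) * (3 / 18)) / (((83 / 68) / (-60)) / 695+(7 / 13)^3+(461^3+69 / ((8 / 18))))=11713708102785 / 8544890964085237286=0.00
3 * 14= 42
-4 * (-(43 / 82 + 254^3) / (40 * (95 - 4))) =1343739291 / 74620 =18007.76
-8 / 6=-4 / 3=-1.33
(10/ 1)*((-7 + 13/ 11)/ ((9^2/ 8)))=-5120/ 891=-5.75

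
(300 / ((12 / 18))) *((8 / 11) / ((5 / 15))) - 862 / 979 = 960338 / 979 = 980.94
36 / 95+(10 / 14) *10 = 5002 / 665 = 7.52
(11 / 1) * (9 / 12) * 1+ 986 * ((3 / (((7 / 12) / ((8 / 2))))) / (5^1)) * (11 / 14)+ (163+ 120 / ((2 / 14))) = 4114673 / 980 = 4198.65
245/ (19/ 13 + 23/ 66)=135.36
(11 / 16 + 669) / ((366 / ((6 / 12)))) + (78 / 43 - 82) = -39922231 / 503616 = -79.27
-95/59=-1.61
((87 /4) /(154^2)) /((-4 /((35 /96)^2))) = -725 /23789568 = -0.00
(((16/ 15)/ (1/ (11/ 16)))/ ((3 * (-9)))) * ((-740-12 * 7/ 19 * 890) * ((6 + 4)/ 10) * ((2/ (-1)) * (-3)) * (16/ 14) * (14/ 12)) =1563232/ 1539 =1015.75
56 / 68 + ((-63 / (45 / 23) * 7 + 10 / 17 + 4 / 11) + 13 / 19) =-3960536 / 17765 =-222.94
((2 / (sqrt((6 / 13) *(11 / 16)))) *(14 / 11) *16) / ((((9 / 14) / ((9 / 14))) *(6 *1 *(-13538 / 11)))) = -0.01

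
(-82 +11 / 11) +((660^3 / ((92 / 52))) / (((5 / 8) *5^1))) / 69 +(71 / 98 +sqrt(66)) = sqrt(66) +39064628117 / 51842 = 753540.55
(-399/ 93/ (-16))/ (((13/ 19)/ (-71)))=-179417/ 6448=-27.83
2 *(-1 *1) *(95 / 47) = -190 / 47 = -4.04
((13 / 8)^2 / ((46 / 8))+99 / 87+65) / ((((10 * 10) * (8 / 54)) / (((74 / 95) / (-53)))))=-28400571 / 429868160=-0.07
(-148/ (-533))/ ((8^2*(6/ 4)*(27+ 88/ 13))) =37/ 431976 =0.00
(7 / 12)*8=14 / 3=4.67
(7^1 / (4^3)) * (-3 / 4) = -21 / 256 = -0.08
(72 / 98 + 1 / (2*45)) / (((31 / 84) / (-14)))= -13156 / 465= -28.29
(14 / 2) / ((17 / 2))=14 / 17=0.82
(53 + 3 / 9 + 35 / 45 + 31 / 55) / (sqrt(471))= 27064 * sqrt(471) / 233145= 2.52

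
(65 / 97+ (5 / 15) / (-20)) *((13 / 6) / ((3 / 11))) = 543829 / 104760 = 5.19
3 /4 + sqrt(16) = 19 /4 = 4.75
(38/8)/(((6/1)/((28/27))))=133/162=0.82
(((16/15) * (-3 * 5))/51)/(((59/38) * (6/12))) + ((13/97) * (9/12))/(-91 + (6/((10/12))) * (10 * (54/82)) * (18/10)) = -570882427/1353123228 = -0.42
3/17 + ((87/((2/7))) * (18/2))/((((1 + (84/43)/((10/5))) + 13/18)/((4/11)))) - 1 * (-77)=174386444/390643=446.41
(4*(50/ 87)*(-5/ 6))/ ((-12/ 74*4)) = 4625/ 1566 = 2.95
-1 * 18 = -18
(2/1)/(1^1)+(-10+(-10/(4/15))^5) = -2373047131/32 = -74157722.84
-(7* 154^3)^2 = -653612583959104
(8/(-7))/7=-8/49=-0.16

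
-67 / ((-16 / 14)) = 469 / 8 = 58.62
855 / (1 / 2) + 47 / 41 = 70157 / 41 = 1711.15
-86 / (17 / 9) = -774 / 17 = -45.53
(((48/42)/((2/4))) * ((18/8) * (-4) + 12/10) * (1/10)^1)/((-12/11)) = 1.63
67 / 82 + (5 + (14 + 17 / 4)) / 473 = 67195 / 77572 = 0.87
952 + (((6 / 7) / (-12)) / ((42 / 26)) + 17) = 284873 / 294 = 968.96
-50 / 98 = -25 / 49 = -0.51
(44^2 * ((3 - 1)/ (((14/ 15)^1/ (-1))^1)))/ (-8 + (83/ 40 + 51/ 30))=1161600/ 1183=981.91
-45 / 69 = -15 / 23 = -0.65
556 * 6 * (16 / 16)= 3336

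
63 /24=21 /8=2.62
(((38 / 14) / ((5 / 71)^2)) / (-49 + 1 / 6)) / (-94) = 287337 / 2409925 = 0.12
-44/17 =-2.59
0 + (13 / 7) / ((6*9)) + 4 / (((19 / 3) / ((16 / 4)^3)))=290551 / 7182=40.46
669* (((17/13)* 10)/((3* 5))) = 583.23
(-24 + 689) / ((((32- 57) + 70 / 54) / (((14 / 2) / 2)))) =-98.19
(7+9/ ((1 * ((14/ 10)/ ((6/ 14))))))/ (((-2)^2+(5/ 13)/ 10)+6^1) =12428/ 12789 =0.97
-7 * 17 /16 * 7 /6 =-833 /96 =-8.68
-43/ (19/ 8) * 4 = -1376/ 19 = -72.42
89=89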